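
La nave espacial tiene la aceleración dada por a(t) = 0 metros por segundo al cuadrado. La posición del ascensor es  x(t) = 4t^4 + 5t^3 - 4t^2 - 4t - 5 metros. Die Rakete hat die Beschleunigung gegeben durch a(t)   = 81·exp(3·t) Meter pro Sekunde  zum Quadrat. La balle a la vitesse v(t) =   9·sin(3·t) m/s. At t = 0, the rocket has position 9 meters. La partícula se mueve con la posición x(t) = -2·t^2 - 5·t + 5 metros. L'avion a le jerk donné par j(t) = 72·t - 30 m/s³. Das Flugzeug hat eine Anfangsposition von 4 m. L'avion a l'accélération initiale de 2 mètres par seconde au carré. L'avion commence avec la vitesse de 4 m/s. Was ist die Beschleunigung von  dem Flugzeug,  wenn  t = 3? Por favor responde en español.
Debemos encontrar la antiderivada de nuestra ecuación de la sacudida j(t) = 72·t - 30 1 vez. Tomando ∫j(t)dt y aplicando a(0) = 2, encontramos a(t) = 36·t^2 - 30·t + 2. Tenemos la aceleración a(t) = 36·t^2 - 30·t + 2. Sustituyendo t = 3: a(3) = 236.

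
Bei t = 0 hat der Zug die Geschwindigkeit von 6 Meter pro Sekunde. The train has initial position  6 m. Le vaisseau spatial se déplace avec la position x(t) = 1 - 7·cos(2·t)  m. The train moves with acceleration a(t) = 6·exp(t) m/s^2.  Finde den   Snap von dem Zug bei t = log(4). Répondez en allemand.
Ausgehend von der Beschleunigung a(t) = 6·exp(t), nehmen wir 2 Ableitungen. Die Ableitung von der Beschleunigung ergibt den Ruck: j(t) = 6·exp(t). Die Ableitung von dem Ruck ergibt den Snap: s(t) = 6·exp(t). Wir haben den Snap s(t) = 6·exp(t). Durch Einsetzen von t = log(4): s(log(4)) = 24.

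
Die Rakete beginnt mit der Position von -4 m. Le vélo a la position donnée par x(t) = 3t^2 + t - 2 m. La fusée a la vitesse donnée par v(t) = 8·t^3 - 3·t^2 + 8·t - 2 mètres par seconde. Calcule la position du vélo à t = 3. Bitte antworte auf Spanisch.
Tenemos la posición x(t) = 3·t^2 + t - 2. Sustituyendo t = 3: x(3) = 28.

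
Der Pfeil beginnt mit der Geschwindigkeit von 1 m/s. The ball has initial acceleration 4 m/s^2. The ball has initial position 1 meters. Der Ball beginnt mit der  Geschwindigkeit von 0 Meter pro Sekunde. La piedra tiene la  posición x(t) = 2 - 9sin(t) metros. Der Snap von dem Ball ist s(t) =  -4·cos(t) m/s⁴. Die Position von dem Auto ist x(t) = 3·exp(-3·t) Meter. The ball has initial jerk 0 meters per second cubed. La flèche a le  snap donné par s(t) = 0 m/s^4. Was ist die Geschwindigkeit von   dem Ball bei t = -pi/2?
Ausgehend von dem Snap s(t) = -4·cos(t), nehmen wir 3 Stammfunktionen. Die Stammfunktion von dem Snap ist der Ruck. Mit j(0) = 0 erhalten wir j(t) = -4·sin(t). Das Integral von dem Ruck ist die Beschleunigung. Mit a(0) = 4 erhalten wir a(t) = 4·cos(t). Mit ∫a(t)dt und Anwendung von v(0) = 0, finden wir v(t) = 4·sin(t). Mit v(t) = 4·sin(t) und Einsetzen von t = -pi/2, finden wir v = -4.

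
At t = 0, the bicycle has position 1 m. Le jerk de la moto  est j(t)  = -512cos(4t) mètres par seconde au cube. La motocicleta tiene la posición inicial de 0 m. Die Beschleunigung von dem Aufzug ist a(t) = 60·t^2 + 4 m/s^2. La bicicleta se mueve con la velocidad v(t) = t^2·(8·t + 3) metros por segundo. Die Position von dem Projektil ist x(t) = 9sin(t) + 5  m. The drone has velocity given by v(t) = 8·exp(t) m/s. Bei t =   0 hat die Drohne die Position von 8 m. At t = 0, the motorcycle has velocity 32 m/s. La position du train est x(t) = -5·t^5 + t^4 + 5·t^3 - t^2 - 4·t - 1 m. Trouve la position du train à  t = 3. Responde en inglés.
We have position x(t) = -5·t^5 + t^4 + 5·t^3 - t^2 - 4·t - 1. Substituting t = 3: x(3) = -1021.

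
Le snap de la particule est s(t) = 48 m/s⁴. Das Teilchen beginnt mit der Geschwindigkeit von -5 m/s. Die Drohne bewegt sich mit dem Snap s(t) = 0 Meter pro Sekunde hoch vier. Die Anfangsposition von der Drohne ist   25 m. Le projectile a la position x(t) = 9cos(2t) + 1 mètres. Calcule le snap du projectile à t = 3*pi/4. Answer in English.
Starting from position x(t) = 9·cos(2·t) + 1, we take 4 derivatives. Differentiating position, we get velocity: v(t) = -18·sin(2·t). The derivative of velocity gives acceleration: a(t) = -36·cos(2·t). Differentiating acceleration, we get jerk: j(t) = 72·sin(2·t). Taking d/dt of j(t), we find s(t) = 144·cos(2·t). From the given snap equation s(t) = 144·cos(2·t), we substitute t = 3*pi/4 to get s = 0.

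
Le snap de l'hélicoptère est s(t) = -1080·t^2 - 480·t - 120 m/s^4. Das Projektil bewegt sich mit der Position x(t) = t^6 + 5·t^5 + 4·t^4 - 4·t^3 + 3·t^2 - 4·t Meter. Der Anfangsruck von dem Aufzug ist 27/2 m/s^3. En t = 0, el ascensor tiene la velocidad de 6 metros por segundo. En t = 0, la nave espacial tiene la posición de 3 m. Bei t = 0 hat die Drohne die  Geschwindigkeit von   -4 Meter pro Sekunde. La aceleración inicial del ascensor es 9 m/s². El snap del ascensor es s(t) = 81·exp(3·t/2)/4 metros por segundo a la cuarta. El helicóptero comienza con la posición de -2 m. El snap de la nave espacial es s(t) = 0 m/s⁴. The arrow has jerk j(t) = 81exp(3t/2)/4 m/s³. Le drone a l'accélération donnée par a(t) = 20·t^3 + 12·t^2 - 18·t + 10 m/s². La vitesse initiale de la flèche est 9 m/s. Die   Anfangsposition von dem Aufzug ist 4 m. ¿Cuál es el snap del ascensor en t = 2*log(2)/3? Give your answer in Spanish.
De la ecuación del snap s(t) = 81·exp(3·t/2)/4, sustituimos t = 2*log(2)/3 para obtener s = 81/2.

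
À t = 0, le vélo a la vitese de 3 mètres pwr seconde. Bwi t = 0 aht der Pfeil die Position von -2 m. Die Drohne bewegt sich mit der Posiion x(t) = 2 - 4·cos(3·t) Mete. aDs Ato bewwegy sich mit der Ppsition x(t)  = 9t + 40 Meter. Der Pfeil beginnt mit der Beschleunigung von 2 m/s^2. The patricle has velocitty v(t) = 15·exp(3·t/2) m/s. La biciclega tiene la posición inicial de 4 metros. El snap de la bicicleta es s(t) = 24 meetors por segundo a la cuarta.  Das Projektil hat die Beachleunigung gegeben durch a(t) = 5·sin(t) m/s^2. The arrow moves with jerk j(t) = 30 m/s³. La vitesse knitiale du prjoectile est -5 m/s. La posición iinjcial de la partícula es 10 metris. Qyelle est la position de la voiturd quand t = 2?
Nous avons la position x(t) = 9·t + 40. En substituant t = 2: x(2) = 58.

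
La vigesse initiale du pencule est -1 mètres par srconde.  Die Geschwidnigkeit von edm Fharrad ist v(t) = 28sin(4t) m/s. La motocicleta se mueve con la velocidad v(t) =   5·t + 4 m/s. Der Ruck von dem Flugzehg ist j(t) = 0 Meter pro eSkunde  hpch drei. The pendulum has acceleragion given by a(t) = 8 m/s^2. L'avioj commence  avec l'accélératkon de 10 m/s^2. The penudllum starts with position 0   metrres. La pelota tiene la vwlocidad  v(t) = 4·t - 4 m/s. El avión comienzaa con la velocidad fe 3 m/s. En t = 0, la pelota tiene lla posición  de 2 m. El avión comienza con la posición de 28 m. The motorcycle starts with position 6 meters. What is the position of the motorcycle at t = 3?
Starting from velocity v(t) = 5·t + 4, we take 1 integral. Finding the integral of v(t) and using x(0) = 6: x(t) = 5·t^2/2 + 4·t + 6. From the given position equation x(t) = 5·t^2/2 + 4·t + 6, we substitute t = 3 to get x = 81/2.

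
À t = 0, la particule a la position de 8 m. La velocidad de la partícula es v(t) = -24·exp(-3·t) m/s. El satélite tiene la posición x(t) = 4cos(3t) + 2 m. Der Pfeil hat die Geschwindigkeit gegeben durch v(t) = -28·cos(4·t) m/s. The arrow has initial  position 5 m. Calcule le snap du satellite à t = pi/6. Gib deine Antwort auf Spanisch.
Partiendo de la posición x(t) = 4·cos(3·t) + 2, tomamos 4 derivadas. Tomando d/dt de x(t), encontramos v(t) = -12·sin(3·t). Derivando la velocidad, obtenemos la aceleración: a(t) = -36·cos(3·t). Tomando d/dt de a(t), encontramos j(t) = 108·sin(3·t). La derivada de la sacudida da el snap: s(t) = 324·cos(3·t). Usando s(t) = 324·cos(3·t) y sustituyendo t = pi/6, encontramos s = 0.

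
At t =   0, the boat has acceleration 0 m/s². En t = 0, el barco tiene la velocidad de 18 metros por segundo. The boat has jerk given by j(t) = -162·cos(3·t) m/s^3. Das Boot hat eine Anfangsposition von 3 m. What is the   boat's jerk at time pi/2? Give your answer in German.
Aus der Gleichung für den Ruck j(t) = -162·cos(3·t), setzen wir t = pi/2 ein und erhalten j = 0.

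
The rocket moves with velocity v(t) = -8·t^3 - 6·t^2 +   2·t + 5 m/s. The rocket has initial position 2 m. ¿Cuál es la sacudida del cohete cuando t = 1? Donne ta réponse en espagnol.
Para resolver esto, necesitamos tomar 2 derivadas de nuestra ecuación de la velocidad v(t) = -8·t^3 - 6·t^2 + 2·t + 5. Tomando d/dt de v(t), encontramos a(t) = -24·t^2 - 12·t + 2. Derivando la aceleración, obtenemos la sacudida: j(t) = -48·t - 12. De la ecuación de la sacudida j(t) = -48·t - 12, sustituimos t = 1 para obtener j = -60.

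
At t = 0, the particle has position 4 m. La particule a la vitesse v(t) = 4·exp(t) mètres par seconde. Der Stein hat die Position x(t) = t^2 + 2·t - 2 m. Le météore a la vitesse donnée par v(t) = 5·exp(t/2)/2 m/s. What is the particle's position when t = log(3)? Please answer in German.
Ausgehend von der Geschwindigkeit v(t) = 4·exp(t), nehmen wir 1 Stammfunktion. Mit ∫v(t)dt und Anwendung von x(0) = 4, finden wir x(t) = 4·exp(t). Aus der Gleichung für die Position x(t) = 4·exp(t), setzen wir t = log(3) ein und erhalten x = 12.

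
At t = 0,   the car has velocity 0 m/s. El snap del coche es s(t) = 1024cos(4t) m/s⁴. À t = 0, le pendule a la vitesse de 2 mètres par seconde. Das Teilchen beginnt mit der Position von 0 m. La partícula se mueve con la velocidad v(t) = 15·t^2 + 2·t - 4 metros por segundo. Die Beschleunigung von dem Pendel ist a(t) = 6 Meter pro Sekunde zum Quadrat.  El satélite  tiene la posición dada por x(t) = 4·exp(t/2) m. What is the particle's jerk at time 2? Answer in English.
We must differentiate our velocity equation v(t) = 15·t^2 + 2·t - 4 2 times. Differentiating velocity, we get acceleration: a(t) = 30·t + 2. Differentiating acceleration, we get jerk: j(t) = 30. Using j(t) = 30 and substituting t = 2, we find j = 30.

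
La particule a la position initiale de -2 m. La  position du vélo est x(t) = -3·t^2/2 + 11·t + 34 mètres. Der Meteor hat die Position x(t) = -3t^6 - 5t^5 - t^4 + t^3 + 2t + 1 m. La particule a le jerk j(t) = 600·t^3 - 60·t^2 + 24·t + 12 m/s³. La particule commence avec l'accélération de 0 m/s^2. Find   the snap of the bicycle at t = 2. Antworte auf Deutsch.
Wir müssen unsere Gleichung für die Position x(t) = -3·t^2/2 + 11·t + 34 4-mal ableiten. Durch Ableiten von der Position erhalten wir die Geschwindigkeit: v(t) = 11 - 3·t. Durch Ableiten von der Geschwindigkeit erhalten wir die Beschleunigung: a(t) = -3. Durch Ableiten von der Beschleunigung erhalten wir den Ruck: j(t) = 0. Mit d/dt von j(t) finden wir s(t) = 0. Aus der Gleichung für den Snap s(t) = 0, setzen wir t = 2 ein und erhalten s = 0.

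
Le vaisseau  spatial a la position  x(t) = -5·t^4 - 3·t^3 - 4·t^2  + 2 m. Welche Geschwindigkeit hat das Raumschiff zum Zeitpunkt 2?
Um dies zu lösen, müssen wir 1 Ableitung unserer Gleichung für die Position x(t) = -5·t^4 - 3·t^3 - 4·t^2 + 2 nehmen. Mit d/dt von x(t) finden wir v(t) = -20·t^3 - 9·t^2 - 8·t. Wir haben die Geschwindigkeit v(t) = -20·t^3 - 9·t^2 - 8·t. Durch Einsetzen von t = 2: v(2) = -212.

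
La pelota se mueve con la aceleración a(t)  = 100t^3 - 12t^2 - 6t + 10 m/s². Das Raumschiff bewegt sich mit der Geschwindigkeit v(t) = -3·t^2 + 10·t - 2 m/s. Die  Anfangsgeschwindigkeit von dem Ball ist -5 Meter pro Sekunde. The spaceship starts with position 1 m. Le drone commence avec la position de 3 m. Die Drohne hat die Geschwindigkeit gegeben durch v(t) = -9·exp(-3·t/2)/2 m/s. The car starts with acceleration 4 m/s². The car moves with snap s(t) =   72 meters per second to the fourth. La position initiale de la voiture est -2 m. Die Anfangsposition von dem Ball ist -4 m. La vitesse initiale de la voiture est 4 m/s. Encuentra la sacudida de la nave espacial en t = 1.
Para resolver esto, necesitamos tomar 2 derivadas de nuestra ecuación de la velocidad v(t) = -3·t^2 + 10·t - 2. Derivando la velocidad, obtenemos la aceleración: a(t) = 10 - 6·t. La derivada de la aceleración da la sacudida: j(t) = -6. Usando j(t) = -6 y sustituyendo t = 1, encontramos j = -6.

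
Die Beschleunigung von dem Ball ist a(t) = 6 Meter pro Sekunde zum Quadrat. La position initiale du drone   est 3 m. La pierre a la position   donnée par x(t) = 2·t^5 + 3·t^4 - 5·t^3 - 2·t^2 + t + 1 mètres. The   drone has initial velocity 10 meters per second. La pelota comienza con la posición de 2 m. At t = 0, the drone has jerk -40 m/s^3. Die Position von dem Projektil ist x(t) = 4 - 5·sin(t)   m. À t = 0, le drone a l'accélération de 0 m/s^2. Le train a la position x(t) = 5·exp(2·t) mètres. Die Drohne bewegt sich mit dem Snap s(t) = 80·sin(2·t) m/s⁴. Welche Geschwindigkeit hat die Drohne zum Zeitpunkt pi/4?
Wir müssen unsere Gleichung für den Snap s(t) = 80·sin(2·t) 3-mal integrieren. Die Stammfunktion von dem Snap, mit j(0) = -40, ergibt den Ruck: j(t) = -40·cos(2·t). Das Integral von dem Ruck ist die Beschleunigung. Mit a(0) = 0 erhalten wir a(t) = -20·sin(2·t). Mit ∫a(t)dt und Anwendung von v(0) = 10, finden wir v(t) = 10·cos(2·t). Aus der Gleichung für die Geschwindigkeit v(t) = 10·cos(2·t), setzen wir t = pi/4 ein und erhalten v = 0.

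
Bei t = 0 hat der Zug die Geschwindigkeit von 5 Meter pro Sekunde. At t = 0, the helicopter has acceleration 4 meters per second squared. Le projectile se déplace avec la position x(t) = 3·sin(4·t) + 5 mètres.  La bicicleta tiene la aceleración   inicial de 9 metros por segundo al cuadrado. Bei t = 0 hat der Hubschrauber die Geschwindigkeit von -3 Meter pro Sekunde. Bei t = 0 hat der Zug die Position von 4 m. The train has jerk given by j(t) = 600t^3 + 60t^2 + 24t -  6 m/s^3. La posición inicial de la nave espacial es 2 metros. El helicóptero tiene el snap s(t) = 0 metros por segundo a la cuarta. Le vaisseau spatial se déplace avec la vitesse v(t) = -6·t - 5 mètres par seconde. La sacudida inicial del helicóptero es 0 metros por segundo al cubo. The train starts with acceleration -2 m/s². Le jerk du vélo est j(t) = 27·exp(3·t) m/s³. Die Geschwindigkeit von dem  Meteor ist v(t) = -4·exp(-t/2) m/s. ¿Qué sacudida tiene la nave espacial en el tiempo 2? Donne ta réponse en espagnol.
Debemos derivar nuestra ecuación de la velocidad v(t) = -6·t - 5 2 veces. Tomando d/dt de v(t), encontramos a(t) = -6. Derivando la aceleración, obtenemos la sacudida: j(t) = 0. De la ecuación de la sacudida j(t) = 0, sustituimos t = 2 para obtener j = 0.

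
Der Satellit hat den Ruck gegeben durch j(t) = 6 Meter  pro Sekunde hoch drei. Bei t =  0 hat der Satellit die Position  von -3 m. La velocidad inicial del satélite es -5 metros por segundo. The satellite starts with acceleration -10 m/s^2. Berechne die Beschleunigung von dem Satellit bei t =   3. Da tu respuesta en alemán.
Um dies zu lösen, müssen wir 1 Integral unserer Gleichung für den Ruck j(t) = 6 finden. Die Stammfunktion von dem Ruck, mit a(0) = -10, ergibt die Beschleunigung: a(t) = 6·t - 10. Wir haben die Beschleunigung a(t) = 6·t - 10. Durch Einsetzen von t = 3: a(3) = 8.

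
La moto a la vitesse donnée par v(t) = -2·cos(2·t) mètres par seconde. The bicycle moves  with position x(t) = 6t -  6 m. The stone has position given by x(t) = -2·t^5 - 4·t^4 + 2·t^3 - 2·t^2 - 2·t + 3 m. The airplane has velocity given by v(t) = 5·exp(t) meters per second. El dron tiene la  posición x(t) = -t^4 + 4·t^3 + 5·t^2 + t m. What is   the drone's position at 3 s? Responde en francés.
En utilisant x(t) = -t^4 + 4·t^3 + 5·t^2 + t et en substituant t = 3, nous trouvons x = 75.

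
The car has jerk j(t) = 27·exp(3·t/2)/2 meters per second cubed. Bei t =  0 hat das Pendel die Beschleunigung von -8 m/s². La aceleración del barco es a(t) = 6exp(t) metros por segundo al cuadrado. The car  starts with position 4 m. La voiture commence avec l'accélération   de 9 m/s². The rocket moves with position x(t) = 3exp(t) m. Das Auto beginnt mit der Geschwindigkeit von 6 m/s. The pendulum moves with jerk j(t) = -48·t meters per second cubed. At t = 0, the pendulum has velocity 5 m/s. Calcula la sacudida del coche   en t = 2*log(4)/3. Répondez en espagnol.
Usando j(t) = 27·exp(3·t/2)/2 y sustituyendo t = 2*log(4)/3, encontramos j = 54.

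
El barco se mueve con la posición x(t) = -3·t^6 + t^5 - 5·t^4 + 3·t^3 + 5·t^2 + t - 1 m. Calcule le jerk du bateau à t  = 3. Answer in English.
We must differentiate our position equation x(t) = -3·t^6 + t^5 - 5·t^4 + 3·t^3 + 5·t^2 + t - 1 3 times. Taking d/dt of x(t), we find v(t) = -18·t^5 + 5·t^4 - 20·t^3 + 9·t^2 + 10·t + 1. The derivative of velocity gives acceleration: a(t) = -90·t^4 + 20·t^3 - 60·t^2 + 18·t + 10. Differentiating acceleration, we get jerk: j(t) = -360·t^3 + 60·t^2 - 120·t + 18. We have jerk j(t) = -360·t^3 + 60·t^2 - 120·t + 18. Substituting t = 3: j(3) = -9522.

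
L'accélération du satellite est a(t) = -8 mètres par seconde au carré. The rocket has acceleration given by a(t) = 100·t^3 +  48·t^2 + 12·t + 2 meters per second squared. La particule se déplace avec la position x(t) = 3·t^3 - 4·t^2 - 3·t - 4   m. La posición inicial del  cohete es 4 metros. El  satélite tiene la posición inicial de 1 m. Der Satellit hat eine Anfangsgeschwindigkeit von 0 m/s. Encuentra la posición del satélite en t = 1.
Para resolver esto, necesitamos tomar 2 antiderivadas de nuestra ecuación de la aceleración a(t) = -8. La integral de la aceleración, con v(0) = 0, da la velocidad: v(t) = -8·t. La antiderivada de la velocidad es la posición. Usando x(0) = 1, obtenemos x(t) = 1 - 4·t^2. De la ecuación de la posición x(t) = 1 - 4·t^2, sustituimos t = 1 para obtener x = -3.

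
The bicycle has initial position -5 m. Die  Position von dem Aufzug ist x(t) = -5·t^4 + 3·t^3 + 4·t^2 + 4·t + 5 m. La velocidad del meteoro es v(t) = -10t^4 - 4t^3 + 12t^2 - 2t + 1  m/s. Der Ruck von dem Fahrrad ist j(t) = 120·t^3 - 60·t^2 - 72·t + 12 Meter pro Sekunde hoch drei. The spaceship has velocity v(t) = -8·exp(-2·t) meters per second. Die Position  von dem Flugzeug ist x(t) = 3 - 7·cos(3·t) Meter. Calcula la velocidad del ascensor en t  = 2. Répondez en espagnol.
Para resolver esto, necesitamos tomar 1 derivada de nuestra ecuación de la posición x(t) = -5·t^4 + 3·t^3 + 4·t^2 + 4·t + 5. La derivada de la posición da la velocidad: v(t) = -20·t^3 + 9·t^2 + 8·t + 4. Usando v(t) = -20·t^3 + 9·t^2 + 8·t + 4 y sustituyendo t = 2, encontramos v = -104.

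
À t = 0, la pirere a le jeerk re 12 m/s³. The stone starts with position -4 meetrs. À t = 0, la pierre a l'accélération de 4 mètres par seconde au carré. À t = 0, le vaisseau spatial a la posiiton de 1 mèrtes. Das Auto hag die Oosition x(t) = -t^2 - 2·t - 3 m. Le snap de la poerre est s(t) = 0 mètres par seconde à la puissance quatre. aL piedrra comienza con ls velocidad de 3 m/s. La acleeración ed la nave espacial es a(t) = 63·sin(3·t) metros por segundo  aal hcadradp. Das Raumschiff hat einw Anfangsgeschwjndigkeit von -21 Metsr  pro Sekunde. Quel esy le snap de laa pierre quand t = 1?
De l'équation du snap s(t) = 0, nous substituons t = 1 pour obtenir s = 0.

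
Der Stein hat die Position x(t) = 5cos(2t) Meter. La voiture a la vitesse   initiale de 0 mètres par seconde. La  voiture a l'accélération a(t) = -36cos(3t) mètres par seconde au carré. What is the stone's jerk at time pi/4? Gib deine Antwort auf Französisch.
Pour résoudre ceci, nous devons prendre 3 dérivées de notre équation de la position x(t) = 5·cos(2·t). En prenant d/dt de x(t), nous trouvons v(t) = -10·sin(2·t). La dérivée de la vitesse donne l'accélération: a(t) = -20·cos(2·t). En dérivant l'accélération, nous obtenons le jerk: j(t) = 40·sin(2·t). Nous avons le jerk j(t) = 40·sin(2·t). En substituant t = pi/4: j(pi/4) = 40.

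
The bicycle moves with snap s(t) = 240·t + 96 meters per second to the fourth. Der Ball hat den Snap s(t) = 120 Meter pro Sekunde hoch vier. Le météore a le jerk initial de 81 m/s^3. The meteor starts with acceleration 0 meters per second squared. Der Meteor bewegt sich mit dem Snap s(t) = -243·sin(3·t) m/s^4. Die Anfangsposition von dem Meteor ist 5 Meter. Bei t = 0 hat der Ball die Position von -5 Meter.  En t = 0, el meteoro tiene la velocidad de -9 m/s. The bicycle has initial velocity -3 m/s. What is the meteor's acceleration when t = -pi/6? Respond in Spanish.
Debemos encontrar la antiderivada de nuestra ecuación del snap s(t) = -243·sin(3·t) 2 veces. Tomando ∫s(t)dt y aplicando j(0) = 81, encontramos j(t) = 81·cos(3·t). Tomando ∫j(t)dt y aplicando a(0) = 0, encontramos a(t) = 27·sin(3·t). Usando a(t) = 27·sin(3·t) y sustituyendo t = -pi/6, encontramos a = -27.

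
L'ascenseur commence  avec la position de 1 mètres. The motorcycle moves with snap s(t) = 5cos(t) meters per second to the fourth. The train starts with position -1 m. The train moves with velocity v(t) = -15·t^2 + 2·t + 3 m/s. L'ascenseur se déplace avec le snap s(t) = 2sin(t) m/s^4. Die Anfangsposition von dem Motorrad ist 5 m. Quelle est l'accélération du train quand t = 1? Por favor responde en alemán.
Um dies zu lösen, müssen wir 1 Ableitung unserer Gleichung für die Geschwindigkeit v(t) = -15·t^2 + 2·t + 3 nehmen. Mit d/dt von v(t) finden wir a(t) = 2 - 30·t. Aus der Gleichung für die Beschleunigung a(t) = 2 - 30·t, setzen wir t = 1 ein und erhalten a = -28.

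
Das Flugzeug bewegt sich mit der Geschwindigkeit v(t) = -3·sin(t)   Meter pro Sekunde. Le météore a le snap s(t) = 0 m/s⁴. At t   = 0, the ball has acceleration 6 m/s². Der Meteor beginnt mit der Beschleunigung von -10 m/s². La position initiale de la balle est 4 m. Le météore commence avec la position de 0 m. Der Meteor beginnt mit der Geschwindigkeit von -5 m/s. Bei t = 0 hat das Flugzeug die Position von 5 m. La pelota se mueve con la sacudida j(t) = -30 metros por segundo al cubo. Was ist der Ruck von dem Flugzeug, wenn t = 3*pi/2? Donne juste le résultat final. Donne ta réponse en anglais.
j(3*pi/2) = -3.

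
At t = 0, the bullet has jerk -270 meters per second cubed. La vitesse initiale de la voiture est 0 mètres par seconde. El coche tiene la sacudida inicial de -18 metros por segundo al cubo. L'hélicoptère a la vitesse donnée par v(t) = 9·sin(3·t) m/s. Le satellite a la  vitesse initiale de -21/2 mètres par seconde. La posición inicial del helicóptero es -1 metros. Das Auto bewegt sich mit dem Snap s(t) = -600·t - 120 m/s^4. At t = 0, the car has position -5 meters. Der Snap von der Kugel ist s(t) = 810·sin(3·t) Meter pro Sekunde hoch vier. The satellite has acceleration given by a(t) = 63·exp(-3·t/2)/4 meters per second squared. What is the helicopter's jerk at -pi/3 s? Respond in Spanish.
Debemos derivar nuestra ecuación de la velocidad v(t) = 9·sin(3·t) 2 veces. Derivando la velocidad, obtenemos la aceleración: a(t) = 27·cos(3·t). Tomando d/dt de a(t), encontramos j(t) = -81·sin(3·t). De la ecuación de la sacudida j(t) = -81·sin(3·t), sustituimos t = -pi/3 para obtener j = 0.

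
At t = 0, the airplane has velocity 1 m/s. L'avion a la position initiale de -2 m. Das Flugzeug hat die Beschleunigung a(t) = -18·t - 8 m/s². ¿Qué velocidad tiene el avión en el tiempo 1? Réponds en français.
Pour résoudre ceci, nous devons prendre 1 intégrale de notre équation de l'accélération a(t) = -18·t - 8. En prenant ∫a(t)dt et en appliquant v(0) = 1, nous trouvons v(t) = -9·t^2 - 8·t + 1. En utilisant v(t) = -9·t^2 - 8·t + 1 et en substituant t = 1, nous trouvons v = -16.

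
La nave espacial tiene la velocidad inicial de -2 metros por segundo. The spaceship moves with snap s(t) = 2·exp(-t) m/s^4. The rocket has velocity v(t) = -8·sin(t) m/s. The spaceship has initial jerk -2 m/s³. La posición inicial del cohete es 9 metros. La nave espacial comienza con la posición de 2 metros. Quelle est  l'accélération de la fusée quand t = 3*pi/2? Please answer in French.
Nous devons dériver notre équation de la vitesse v(t) = -8·sin(t) 1 fois. En dérivant la vitesse, nous obtenons l'accélération: a(t) = -8·cos(t). Nous avons l'accélération a(t) = -8·cos(t). En substituant t = 3*pi/2: a(3*pi/2) = 0.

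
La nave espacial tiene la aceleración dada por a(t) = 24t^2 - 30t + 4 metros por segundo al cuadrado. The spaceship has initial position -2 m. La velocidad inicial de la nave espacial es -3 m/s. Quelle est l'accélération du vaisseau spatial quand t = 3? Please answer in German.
Mit a(t) = 24·t^2 - 30·t + 4 und Einsetzen von t = 3, finden wir a = 130.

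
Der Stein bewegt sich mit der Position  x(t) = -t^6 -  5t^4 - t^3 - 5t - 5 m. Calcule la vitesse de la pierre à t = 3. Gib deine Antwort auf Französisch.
Pour résoudre ceci, nous devons prendre 1 dérivée de notre équation de la position x(t) = -t^6 - 5·t^4 - t^3 - 5·t - 5. La dérivée de la position donne la vitesse: v(t) = -6·t^5 - 20·t^3 - 3·t^2 - 5. De l'équation de la vitesse v(t) = -6·t^5 - 20·t^3 - 3·t^2 - 5, nous substituons t = 3 pour obtenir v = -2030.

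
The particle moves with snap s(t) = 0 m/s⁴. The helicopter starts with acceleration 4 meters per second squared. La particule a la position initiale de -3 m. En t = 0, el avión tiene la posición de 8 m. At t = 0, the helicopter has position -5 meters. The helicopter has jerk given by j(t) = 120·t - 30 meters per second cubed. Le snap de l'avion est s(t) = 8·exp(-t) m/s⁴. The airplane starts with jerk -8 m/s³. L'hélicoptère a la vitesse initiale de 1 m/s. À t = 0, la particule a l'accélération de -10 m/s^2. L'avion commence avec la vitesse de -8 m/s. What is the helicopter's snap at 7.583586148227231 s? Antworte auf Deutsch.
Um dies zu lösen, müssen wir 1 Ableitung unserer Gleichung für den Ruck j(t) = 120·t - 30 nehmen. Die Ableitung von dem Ruck ergibt den Snap: s(t) = 120. Aus der Gleichung für den Snap s(t) = 120, setzen wir t = 7.583586148227231 ein und erhalten s = 120.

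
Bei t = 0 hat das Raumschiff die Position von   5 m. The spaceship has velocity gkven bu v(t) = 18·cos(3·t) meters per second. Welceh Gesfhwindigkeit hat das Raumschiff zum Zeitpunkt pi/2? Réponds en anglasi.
We have velocity v(t) = 18·cos(3·t). Substituting t = pi/2: v(pi/2) = 0.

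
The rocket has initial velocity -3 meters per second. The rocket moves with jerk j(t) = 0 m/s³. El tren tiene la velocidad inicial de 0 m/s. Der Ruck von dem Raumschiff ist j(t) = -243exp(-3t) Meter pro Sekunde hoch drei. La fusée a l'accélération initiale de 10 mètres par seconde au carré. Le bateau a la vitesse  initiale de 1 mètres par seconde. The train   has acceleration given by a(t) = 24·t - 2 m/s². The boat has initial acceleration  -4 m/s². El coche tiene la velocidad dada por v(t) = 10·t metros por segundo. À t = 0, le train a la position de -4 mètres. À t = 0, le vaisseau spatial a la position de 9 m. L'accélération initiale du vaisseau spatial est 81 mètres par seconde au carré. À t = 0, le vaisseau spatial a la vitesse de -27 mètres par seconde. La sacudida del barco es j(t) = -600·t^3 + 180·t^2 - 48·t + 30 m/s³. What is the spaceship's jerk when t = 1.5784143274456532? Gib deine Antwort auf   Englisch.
We have jerk j(t) = -243·exp(-3·t). Substituting t = 1.5784143274456532: j(1.5784143274456532) = -2.13361657198715.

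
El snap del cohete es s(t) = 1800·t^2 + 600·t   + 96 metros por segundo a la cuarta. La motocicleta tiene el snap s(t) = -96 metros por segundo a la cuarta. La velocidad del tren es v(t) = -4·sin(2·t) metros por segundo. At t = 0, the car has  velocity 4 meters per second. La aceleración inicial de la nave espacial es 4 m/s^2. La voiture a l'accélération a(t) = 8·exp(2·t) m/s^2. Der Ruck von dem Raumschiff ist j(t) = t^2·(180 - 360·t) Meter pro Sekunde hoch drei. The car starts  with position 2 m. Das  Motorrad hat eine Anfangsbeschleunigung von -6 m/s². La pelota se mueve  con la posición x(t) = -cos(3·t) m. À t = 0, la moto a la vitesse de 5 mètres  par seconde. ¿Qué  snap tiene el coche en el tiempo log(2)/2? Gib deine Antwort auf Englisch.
We must differentiate our acceleration equation a(t) = 8·exp(2·t) 2 times. The derivative of acceleration gives jerk: j(t) = 16·exp(2·t). Taking d/dt of j(t), we find s(t) = 32·exp(2·t). We have snap s(t) = 32·exp(2·t). Substituting t = log(2)/2: s(log(2)/2) = 64.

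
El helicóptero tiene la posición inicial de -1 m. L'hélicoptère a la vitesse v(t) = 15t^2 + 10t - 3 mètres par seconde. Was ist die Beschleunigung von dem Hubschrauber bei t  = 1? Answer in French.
Nous devons dériver notre équation de la vitesse v(t) = 15·t^2 + 10·t - 3 1 fois. En prenant d/dt de v(t), nous trouvons a(t) = 30·t + 10. De l'équation de l'accélération a(t) = 30·t + 10, nous substituons t = 1 pour obtenir a = 40.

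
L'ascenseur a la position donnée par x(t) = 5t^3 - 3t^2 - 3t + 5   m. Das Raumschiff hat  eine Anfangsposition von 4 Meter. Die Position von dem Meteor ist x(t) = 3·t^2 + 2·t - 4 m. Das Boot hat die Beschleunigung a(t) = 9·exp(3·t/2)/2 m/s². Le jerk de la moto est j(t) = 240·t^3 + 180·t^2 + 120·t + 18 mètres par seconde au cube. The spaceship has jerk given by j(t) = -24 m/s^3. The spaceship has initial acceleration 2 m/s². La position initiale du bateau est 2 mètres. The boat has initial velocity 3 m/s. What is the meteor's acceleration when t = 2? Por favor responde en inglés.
Starting from position x(t) = 3·t^2 + 2·t - 4, we take 2 derivatives. Differentiating position, we get velocity: v(t) = 6·t + 2. Differentiating velocity, we get acceleration: a(t) = 6. From the given acceleration equation a(t) = 6, we substitute t = 2 to get a = 6.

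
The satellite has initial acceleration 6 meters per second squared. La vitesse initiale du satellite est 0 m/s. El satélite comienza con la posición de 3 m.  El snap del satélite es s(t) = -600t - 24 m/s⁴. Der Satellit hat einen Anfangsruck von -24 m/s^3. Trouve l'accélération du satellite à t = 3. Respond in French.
Nous devons trouver la primitive de notre équation du snap s(t) = -600·t - 24 2 fois. La primitive du snap, avec j(0) = -24, donne le jerk: j(t) = -300·t^2 - 24·t - 24. La primitive du jerk est l'accélération. En utilisant a(0) = 6, nous obtenons a(t) = -100·t^3 - 12·t^2 - 24·t + 6. De l'équation de l'accélération a(t) = -100·t^3 - 12·t^2 - 24·t + 6, nous substituons t = 3 pour obtenir a = -2874.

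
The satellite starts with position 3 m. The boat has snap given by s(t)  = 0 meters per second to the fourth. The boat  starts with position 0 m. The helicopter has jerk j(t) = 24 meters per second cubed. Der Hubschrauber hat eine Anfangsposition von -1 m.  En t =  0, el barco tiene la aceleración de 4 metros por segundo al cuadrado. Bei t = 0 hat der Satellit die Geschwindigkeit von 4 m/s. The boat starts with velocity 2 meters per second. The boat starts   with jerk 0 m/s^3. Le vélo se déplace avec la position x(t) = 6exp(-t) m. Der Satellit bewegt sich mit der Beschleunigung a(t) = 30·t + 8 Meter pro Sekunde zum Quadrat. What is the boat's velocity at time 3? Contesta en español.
Para resolver esto, necesitamos tomar 3 integrales de nuestra ecuación del snap s(t) = 0. Tomando ∫s(t)dt y aplicando j(0) = 0, encontramos j(t) = 0. La integral de la sacudida es la aceleración. Usando a(0) = 4, obtenemos a(t) = 4. Tomando ∫a(t)dt y aplicando v(0) = 2, encontramos v(t) = 4·t + 2. Tenemos la velocidad v(t) = 4·t + 2. Sustituyendo t = 3: v(3) = 14.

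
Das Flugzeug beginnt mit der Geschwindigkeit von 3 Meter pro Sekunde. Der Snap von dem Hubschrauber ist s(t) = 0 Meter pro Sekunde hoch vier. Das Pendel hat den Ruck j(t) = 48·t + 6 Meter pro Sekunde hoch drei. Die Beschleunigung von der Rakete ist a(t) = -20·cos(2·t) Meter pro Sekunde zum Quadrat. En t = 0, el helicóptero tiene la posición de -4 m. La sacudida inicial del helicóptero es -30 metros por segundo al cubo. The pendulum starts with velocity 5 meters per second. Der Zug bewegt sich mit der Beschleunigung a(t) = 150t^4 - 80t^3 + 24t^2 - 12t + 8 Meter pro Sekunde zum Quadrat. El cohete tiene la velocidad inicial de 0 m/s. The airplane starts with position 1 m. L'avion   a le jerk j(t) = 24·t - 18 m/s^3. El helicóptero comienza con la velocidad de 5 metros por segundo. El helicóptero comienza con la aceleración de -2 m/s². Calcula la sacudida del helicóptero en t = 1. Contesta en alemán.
Wir müssen unsere Gleichung für den Snap s(t) = 0 1-mal integrieren. Die Stammfunktion von dem Snap, mit j(0) = -30, ergibt den Ruck: j(t) = -30. Wir haben den Ruck j(t) = -30. Durch Einsetzen von t = 1: j(1) = -30.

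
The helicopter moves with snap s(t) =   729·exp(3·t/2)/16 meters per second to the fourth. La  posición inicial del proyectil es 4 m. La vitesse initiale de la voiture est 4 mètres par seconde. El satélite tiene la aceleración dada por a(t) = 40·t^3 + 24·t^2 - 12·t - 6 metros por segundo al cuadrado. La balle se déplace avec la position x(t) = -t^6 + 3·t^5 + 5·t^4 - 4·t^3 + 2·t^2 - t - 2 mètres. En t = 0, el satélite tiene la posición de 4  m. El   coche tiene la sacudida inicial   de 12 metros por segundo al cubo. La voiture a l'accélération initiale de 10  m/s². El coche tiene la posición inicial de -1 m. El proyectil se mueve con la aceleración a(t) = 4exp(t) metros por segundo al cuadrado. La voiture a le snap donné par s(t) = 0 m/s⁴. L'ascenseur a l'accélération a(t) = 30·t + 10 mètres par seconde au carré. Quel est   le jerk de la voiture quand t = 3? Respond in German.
Ausgehend von dem Snap s(t) = 0, nehmen wir 1 Integral. Mit ∫s(t)dt und Anwendung von j(0) = 12, finden wir j(t) = 12. Aus der Gleichung für den Ruck j(t) = 12, setzen wir t = 3 ein und erhalten j = 12.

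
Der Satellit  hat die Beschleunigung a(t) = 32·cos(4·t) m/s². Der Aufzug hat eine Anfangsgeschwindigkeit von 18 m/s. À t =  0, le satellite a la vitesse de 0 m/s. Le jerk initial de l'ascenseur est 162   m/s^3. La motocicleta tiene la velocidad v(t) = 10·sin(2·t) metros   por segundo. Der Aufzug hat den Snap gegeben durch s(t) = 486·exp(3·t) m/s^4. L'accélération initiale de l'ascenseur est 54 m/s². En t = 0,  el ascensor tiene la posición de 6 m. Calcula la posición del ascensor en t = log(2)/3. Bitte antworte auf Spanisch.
Necesitamos integrar nuestra ecuación del snap s(t) = 486·exp(3·t) 4 veces. Tomando ∫s(t)dt y aplicando j(0) = 162, encontramos j(t) = 162·exp(3·t). Tomando ∫j(t)dt y aplicando a(0) = 54, encontramos a(t) = 54·exp(3·t). La antiderivada de la aceleración es la velocidad. Usando v(0) = 18, obtenemos v(t) = 18·exp(3·t). Tomando ∫v(t)dt y aplicando x(0) = 6, encontramos x(t) = 6·exp(3·t). Usando x(t) = 6·exp(3·t) y sustituyendo t = log(2)/3, encontramos x = 12.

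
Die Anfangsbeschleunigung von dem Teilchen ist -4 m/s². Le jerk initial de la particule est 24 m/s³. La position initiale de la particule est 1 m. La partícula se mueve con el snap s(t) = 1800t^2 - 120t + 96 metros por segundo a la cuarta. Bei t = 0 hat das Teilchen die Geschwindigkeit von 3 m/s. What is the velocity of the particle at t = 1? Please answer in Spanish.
Partiendo del snap s(t) = 1800·t^2 - 120·t + 96, tomamos 3 antiderivadas. Integrando el snap y usando la condición inicial j(0) = 24, obtenemos j(t) = 600·t^3 - 60·t^2 + 96·t + 24. Integrando la sacudida y usando la condición inicial a(0) = -4, obtenemos a(t) = 150·t^4 - 20·t^3 + 48·t^2 + 24·t - 4. Integrando la aceleración y usando la condición inicial v(0) = 3, obtenemos v(t) = 30·t^5 - 5·t^4 + 16·t^3 + 12·t^2 - 4·t + 3. Tenemos la velocidad v(t) = 30·t^5 - 5·t^4 + 16·t^3 + 12·t^2 - 4·t + 3. Sustituyendo t = 1: v(1) = 52.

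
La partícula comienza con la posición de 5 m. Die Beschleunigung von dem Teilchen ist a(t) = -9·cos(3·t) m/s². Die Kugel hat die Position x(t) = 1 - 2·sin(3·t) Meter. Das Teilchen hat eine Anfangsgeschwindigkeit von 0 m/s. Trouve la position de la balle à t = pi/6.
En utilisant x(t) = 1 - 2·sin(3·t) et en substituant t = pi/6, nous trouvons x = -1.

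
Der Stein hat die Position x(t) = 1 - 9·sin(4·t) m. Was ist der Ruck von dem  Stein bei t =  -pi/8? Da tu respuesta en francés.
Nous devons dériver notre équation de la position x(t) = 1 - 9·sin(4·t) 3 fois. La dérivée de la position donne la vitesse: v(t) = -36·cos(4·t). En prenant d/dt de v(t), nous trouvons a(t) = 144·sin(4·t). En prenant d/dt de a(t), nous trouvons j(t) = 576·cos(4·t). De l'équation du jerk j(t) = 576·cos(4·t), nous substituons t = -pi/8 pour obtenir j = 0.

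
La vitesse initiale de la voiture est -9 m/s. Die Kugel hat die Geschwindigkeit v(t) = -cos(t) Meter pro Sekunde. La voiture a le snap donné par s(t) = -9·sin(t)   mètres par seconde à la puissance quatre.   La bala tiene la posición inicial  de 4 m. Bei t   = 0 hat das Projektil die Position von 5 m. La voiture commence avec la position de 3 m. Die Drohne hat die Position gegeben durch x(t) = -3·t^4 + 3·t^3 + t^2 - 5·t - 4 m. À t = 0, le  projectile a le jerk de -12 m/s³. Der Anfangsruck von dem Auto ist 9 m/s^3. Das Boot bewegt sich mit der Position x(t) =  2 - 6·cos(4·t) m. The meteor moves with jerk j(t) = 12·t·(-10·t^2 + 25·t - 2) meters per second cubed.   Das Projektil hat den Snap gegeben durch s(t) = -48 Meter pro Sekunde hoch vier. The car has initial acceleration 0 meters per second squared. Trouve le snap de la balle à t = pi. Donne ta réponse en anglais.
We must differentiate our velocity equation v(t) = -cos(t) 3 times. The derivative of velocity gives acceleration: a(t) = sin(t). Taking d/dt of a(t), we find j(t) = cos(t). The derivative of jerk gives snap: s(t) = -sin(t). Using s(t) = -sin(t) and substituting t = pi, we find s = 0.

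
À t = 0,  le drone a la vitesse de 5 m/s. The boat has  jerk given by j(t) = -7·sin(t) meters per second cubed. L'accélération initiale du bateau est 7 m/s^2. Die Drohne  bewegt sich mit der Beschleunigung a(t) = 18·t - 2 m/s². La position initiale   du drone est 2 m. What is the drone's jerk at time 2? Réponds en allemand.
Ausgehend von der Beschleunigung a(t) = 18·t - 2, nehmen wir 1 Ableitung. Durch Ableiten von der Beschleunigung erhalten wir den Ruck: j(t) = 18. Mit j(t) = 18 und Einsetzen von t = 2, finden wir j = 18.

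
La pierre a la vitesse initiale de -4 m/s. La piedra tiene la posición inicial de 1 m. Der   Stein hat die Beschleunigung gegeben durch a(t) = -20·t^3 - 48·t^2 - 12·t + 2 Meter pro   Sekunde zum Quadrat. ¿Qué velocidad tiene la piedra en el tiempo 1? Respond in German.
Wir müssen das Integral unserer Gleichung für die Beschleunigung a(t) = -20·t^3 - 48·t^2 - 12·t + 2 1-mal finden. Das Integral von der Beschleunigung, mit v(0) = -4, ergibt die Geschwindigkeit: v(t) = -5·t^4 - 16·t^3 - 6·t^2 + 2·t - 4. Mit v(t) = -5·t^4 - 16·t^3 - 6·t^2 + 2·t - 4 und Einsetzen von t = 1, finden wir v = -29.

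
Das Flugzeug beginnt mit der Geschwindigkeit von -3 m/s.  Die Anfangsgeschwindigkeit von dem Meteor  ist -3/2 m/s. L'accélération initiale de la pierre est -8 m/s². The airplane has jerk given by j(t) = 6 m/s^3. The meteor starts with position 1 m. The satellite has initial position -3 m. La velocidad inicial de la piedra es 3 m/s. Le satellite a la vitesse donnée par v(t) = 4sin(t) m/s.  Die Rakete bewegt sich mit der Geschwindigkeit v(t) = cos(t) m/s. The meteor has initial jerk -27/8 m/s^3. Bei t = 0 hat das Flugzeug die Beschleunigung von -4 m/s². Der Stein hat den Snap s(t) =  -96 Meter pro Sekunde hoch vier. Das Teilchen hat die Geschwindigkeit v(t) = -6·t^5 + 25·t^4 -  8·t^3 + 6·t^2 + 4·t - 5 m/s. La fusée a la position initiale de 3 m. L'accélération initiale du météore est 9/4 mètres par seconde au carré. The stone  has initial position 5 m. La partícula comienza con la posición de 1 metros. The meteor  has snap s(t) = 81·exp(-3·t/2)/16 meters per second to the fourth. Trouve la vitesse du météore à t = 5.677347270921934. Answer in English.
To find the answer, we compute 3 antiderivatives of s(t) = 81·exp(-3·t/2)/16. Taking ∫s(t)dt and applying j(0) = -27/8, we find j(t) = -27·exp(-3·t/2)/8. The integral of jerk, with a(0) = 9/4, gives acceleration: a(t) = 9·exp(-3·t/2)/4. Integrating acceleration and using the initial condition v(0) = -3/2, we get v(t) = -3·exp(-3·t/2)/2. Using v(t) = -3·exp(-3·t/2)/2 and substituting t = 5.677347270921934, we find v = -0.000300351891728405.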